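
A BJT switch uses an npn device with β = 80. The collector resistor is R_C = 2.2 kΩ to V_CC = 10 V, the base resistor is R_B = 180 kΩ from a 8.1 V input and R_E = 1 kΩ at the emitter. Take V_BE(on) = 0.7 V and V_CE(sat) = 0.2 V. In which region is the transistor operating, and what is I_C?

active; I_C ≈ 2.3 mA

Assume active. Base-emitter loop: I_B = (V_BB − V_BE)/(R_B + (β+1)R_E) = (8.1 − 0.7)/(180 + 81×1) = 0.0284 mA.
I_C = β·I_B = 80×0.0284 = 2.27 mA.
V_CE = V_CC − I_C·R_C − I_E·R_E = 10 − 2.27×2.2 − 2.3×1 = 2.71 V > V_CE(sat), so the active-region assumption holds.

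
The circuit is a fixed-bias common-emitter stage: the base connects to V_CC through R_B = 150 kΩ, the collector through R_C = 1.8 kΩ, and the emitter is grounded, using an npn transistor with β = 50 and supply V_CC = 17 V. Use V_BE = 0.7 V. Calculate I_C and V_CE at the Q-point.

I_C ≈ 5.4 mA, V_CE ≈ 7.2 V

Base loop: V_CC = I_B·R_B + V_BE, so I_B = (17 − 0.7)/150 kΩ = 0.109 mA.
In the active region I_C = β·I_B = 50 × 0.109 = 5.43 mA.
Collector loop: V_CE = V_CC − I_C·R_C = 17 − 5.43×1.8 = 7.22 V.
Since V_CE = 7.22 V > V_CE(sat) ≈ 0.2 V, the transistor is in the active region as assumed.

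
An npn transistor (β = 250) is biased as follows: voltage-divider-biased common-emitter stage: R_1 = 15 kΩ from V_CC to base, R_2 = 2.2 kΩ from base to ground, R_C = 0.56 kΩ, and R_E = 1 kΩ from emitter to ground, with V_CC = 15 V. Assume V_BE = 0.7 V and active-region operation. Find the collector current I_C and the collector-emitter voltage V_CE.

I_C ≈ 1.2 mA, V_CE ≈ 13 V

Thevenize the base divider: V_Th = V_CC·R_2/(R_1+R_2) = 15×2.2/17.2 = 1.92 V, R_Th = R_1‖R_2 = 1.92 kΩ.
Base-emitter loop: V_Th = I_B·R_Th + V_BE + (β+1)I_B·R_E, so I_B = (1.92 − 0.7) / (1.92 + 251×1) = 0.00482 mA.
I_C = β·I_B = 250×0.00482 = 1.2 mA, and I_E = (β+1)I_B = 1.21 mA.
V_CE = V_CC − I_C·R_C − I_E·R_E = 15 − 1.2×0.56 − 1.21×1 = 13.1 V.
V_CE = 13.1 V > 0.2 V confirms active-region operation.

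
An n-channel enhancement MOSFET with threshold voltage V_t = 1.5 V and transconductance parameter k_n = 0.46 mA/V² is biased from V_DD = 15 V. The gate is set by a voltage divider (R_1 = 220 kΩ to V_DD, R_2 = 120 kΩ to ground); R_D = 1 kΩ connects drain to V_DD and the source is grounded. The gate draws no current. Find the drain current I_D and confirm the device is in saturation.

V_G = V_DD·R_2/(R_1+R_2) = 15×120/340 = 5.29 V. With the source grounded, V_GS = V_G = 5.29 V.
Assume saturation: I_D = (k_n/2)(V_GS − V_t)² = (0.46/2)×(5.29 − 1.5)² = 0.23×3.79² = 3.31 mA.
V_DS = V_DD − I_D·R_D = 15 − 3.31×1 = 11.7 V.
Saturation requires V_DS ≥ V_GS − V_t = 3.79 V; 11.7 ≥ 3.79 ✓.

I_D ≈ 3.3 mA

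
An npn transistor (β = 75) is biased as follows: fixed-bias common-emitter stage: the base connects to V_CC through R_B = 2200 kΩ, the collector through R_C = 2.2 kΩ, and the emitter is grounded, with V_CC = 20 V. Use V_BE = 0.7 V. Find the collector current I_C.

I_C ≈ 0.66 mA

Base loop: V_CC = I_B·R_B + V_BE, so I_B = (20 − 0.7)/2200 kΩ = 0.00877 mA.
In the active region I_C = β·I_B = 75 × 0.00877 = 0.658 mA.
Collector loop: V_CE = V_CC − I_C·R_C = 20 − 0.658×2.2 = 18.6 V.
Since V_CE = 18.6 V > V_CE(sat) ≈ 0.2 V, the transistor is in the active region as assumed.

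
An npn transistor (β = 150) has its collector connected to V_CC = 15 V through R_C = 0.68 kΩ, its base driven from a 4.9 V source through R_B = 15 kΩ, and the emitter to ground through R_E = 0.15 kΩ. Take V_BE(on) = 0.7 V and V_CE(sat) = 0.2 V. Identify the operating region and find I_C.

active; I_C ≈ 17 mA

Assume active. Base-emitter loop: I_B = (V_BB − V_BE)/(R_B + (β+1)R_E) = (4.9 − 0.7)/(15 + 151×0.15) = 0.112 mA.
I_C = β·I_B = 150×0.112 = 16.7 mA.
V_CE = V_CC − I_C·R_C − I_E·R_E = 15 − 16.7×0.68 − 16.8×0.15 = 1.09 V > V_CE(sat), so the active-region assumption holds.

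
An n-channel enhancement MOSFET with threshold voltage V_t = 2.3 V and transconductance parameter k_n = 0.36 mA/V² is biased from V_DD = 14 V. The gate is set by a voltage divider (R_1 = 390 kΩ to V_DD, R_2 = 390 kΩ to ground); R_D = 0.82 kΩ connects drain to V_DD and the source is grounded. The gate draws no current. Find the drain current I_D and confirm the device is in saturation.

I_D ≈ 4 mA

V_G = V_DD·R_2/(R_1+R_2) = 14×390/780 = 7 V. With the source grounded, V_GS = V_G = 7 V.
Assume saturation: I_D = (k_n/2)(V_GS − V_t)² = (0.36/2)×(7 − 2.3)² = 0.18×4.7² = 3.98 mA.
V_DS = V_DD − I_D·R_D = 14 − 3.98×0.82 = 10.7 V.
Saturation requires V_DS ≥ V_GS − V_t = 4.7 V; 10.7 ≥ 4.7 ✓.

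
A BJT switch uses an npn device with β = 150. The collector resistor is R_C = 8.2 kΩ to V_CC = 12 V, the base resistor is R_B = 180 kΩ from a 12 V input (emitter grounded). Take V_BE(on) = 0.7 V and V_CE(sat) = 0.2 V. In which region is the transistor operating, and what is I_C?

Assume active: I_B = (12 − 0.7)/180 = 0.0628 mA, giving I_C = β·I_B = 9.42 mA.
But then V_CE = 12 − 9.42×8.2 = -65.2 V < V_CE(sat) = 0.2 V — impossible in the active region.
So the transistor is saturated. With V_CE = 0.2 V, I_C = (V_CC − 0.2)/R_C = 11.8/8.2 = 1.44 mA.
Check: β·I_B = 9.42 mA > I_C = 1.44 mA, confirming saturation.

saturation; I_C ≈ 1.4 mA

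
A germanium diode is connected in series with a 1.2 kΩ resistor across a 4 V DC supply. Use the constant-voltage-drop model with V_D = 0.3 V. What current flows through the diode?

I ≈ 3.1 mA

KVL around the loop: 4 = V_D + I·R = 0.3 + I × 1.2 kΩ.
So I = (4 − 0.3) / 1.2 kΩ = 3.7 / 1.2 = 3.08 mA.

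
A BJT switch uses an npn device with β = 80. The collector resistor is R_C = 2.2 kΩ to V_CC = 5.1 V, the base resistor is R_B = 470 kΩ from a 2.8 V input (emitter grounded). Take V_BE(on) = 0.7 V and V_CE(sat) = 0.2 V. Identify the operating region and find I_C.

active; I_C ≈ 0.36 mA

Assume active. Base-emitter loop: I_B = (V_BB − V_BE)/R_B = (2.8 − 0.7)/470 = 0.00447 mA.
I_C = β·I_B = 80×0.00447 = 0.357 mA.
V_CE = V_CC − I_C·R_C = 5.1 − 0.357×2.2 = 4.31 V > V_CE(sat), so the active-region assumption holds.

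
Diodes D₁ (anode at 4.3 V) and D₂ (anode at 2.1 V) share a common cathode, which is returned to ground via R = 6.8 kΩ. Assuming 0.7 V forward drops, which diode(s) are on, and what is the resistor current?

Only D₁ conducts; I_R ≈ 0.53 mA

Assume both conduct. Then node N would need to be at both 4.3−0.7 = 3.6 V and 2.1−0.7 = 1.4 V, which is impossible.
Assume only D₁ conducts: V_N = 4.3 − 0.7 = 3.6 V, so I_R = 3.6/6.8 = 0.529 mA.
Check D₂: its anode-to-cathode voltage is 2.1 − 3.6 = -1.5 V < 0.7 V, so it is off. The assumption is consistent.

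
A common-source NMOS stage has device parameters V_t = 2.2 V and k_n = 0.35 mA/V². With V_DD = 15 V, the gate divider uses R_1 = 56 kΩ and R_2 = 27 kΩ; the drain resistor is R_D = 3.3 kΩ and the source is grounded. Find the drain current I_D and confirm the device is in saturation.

I_D ≈ 1.3 mA

V_G = V_DD·R_2/(R_1+R_2) = 15×27/83 = 4.88 V. With the source grounded, V_GS = V_G = 4.88 V.
Assume saturation: I_D = (k_n/2)(V_GS − V_t)² = (0.35/2)×(4.88 − 2.2)² = 0.175×2.68² = 1.26 mA.
V_DS = V_DD − I_D·R_D = 15 − 1.26×3.3 = 10.9 V.
Saturation requires V_DS ≥ V_GS − V_t = 2.68 V; 10.9 ≥ 2.68 ✓.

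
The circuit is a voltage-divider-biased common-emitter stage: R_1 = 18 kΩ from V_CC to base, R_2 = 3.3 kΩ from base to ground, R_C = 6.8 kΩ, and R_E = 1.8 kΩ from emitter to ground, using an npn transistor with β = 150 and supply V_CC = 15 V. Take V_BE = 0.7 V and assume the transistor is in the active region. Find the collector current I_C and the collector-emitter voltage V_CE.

Thevenize the base divider: V_Th = V_CC·R_2/(R_1+R_2) = 15×3.3/21.3 = 2.32 V, R_Th = R_1‖R_2 = 2.79 kΩ.
Base-emitter loop: V_Th = I_B·R_Th + V_BE + (β+1)I_B·R_E, so I_B = (2.32 − 0.7) / (2.79 + 151×1.8) = 0.00591 mA.
I_C = β·I_B = 150×0.00591 = 0.887 mA, and I_E = (β+1)I_B = 0.893 mA.
V_CE = V_CC − I_C·R_C − I_E·R_E = 15 − 0.887×6.8 − 0.893×1.8 = 7.36 V.
V_CE = 7.36 V > 0.2 V confirms active-region operation.

I_C ≈ 0.89 mA, V_CE ≈ 7.4 V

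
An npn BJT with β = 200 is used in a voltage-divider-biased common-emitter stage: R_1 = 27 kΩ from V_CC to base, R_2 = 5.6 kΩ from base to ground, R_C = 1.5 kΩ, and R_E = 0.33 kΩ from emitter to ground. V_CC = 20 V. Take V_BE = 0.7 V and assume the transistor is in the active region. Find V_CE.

Thevenize the base divider: V_Th = V_CC·R_2/(R_1+R_2) = 20×5.6/32.6 = 3.44 V, R_Th = R_1‖R_2 = 4.64 kΩ.
Base-emitter loop: V_Th = I_B·R_Th + V_BE + (β+1)I_B·R_E, so I_B = (3.44 − 0.7) / (4.64 + 201×0.33) = 0.0385 mA.
I_C = β·I_B = 200×0.0385 = 7.71 mA, and I_E = (β+1)I_B = 7.75 mA.
V_CE = V_CC − I_C·R_C − I_E·R_E = 20 − 7.71×1.5 − 7.75×0.33 = 5.88 V.
V_CE = 5.88 V > 0.2 V confirms active-region operation.

V_CE ≈ 5.9 V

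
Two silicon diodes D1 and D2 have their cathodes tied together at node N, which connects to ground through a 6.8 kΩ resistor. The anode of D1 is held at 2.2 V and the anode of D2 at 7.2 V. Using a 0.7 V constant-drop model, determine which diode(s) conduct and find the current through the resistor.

Only D2 conducts; I_R ≈ 0.96 mA

Assume both conduct. Then node N would need to be at both 2.2−0.7 = 1.5 V and 7.2−0.7 = 6.5 V, which is impossible.
Assume only D2 conducts: V_N = 7.2 − 0.7 = 6.5 V, so I_R = 6.5/6.8 = 0.956 mA.
Check D1: its anode-to-cathode voltage is 2.2 − 6.5 = -4.3 V < 0.7 V, so it is off. The assumption is consistent.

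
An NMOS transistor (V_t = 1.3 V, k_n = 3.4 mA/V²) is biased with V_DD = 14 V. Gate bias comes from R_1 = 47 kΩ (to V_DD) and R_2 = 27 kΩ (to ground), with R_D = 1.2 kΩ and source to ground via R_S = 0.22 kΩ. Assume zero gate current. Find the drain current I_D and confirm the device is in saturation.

V_G = V_DD·R_2/(R_1+R_2) = 14×27/74 = 5.11 V.
Assume saturation: I_D = (k_n/2)(V_GS − V_t)² with V_GS = V_G − I_D·R_S = 5.11 − 0.22·I_D.
Substituting gives 0.0823·I_D² − 3.85·I_D + 24.7 = 0, with roots I_D = 7.66 or 39.1 mA.
The root I_D = 39.1 mA gives V_GS = -3.5 V ≤ V_t, so take I_D = 7.66 mA.
Then V_GS = 3.42 V and V_DS = V_DD − I_D(R_D+R_S) = 14 − 7.66×1.42 = 3.12 V.
Saturation requires V_DS ≥ V_GS − V_t = 2.12 V; 3.12 ≥ 2.12 ✓.

I_D ≈ 7.7 mA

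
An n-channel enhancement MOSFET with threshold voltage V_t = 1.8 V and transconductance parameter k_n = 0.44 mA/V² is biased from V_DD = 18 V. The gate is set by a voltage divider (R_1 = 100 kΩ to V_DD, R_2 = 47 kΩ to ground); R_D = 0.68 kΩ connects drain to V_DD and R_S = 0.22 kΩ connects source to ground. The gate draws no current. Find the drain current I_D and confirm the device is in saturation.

V_G = V_DD·R_2/(R_1+R_2) = 18×47/147 = 5.76 V.
Assume saturation: I_D = (k_n/2)(V_GS − V_t)² with V_GS = V_G − I_D·R_S = 5.76 − 0.22·I_D.
Substituting gives 0.0106·I_D² − 1.38·I_D + 3.44 = 0, with roots I_D = 2.54 or 127 mA.
The root I_D = 127 mA gives V_GS = -22.3 V ≤ V_t, so take I_D = 2.54 mA.
Then V_GS = 5.2 V and V_DS = V_DD − I_D(R_D+R_S) = 18 − 2.54×0.9 = 15.7 V.
Saturation requires V_DS ≥ V_GS − V_t = 3.4 V; 15.7 ≥ 3.4 ✓.

I_D ≈ 2.5 mA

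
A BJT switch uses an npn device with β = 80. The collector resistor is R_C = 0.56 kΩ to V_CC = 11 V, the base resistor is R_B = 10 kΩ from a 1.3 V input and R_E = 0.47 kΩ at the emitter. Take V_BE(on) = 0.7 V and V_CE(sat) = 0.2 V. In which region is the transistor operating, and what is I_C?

Assume active. Base-emitter loop: I_B = (V_BB − V_BE)/(R_B + (β+1)R_E) = (1.3 − 0.7)/(10 + 81×0.47) = 0.0125 mA.
I_C = β·I_B = 80×0.0125 = 0.999 mA.
V_CE = V_CC − I_C·R_C − I_E·R_E = 11 − 0.999×0.56 − 1.01×0.47 = 9.97 V > V_CE(sat), so the active-region assumption holds.

active; I_C ≈ 1 mA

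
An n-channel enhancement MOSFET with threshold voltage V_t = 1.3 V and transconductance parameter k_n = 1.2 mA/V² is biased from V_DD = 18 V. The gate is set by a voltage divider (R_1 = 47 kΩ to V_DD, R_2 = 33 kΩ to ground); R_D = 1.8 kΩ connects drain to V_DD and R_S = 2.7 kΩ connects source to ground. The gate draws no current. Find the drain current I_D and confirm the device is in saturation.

I_D ≈ 1.7 mA

V_G = V_DD·R_2/(R_1+R_2) = 18×33/80 = 7.42 V.
Assume saturation: I_D = (k_n/2)(V_GS − V_t)² with V_GS = V_G − I_D·R_S = 7.42 − 2.7·I_D.
Substituting gives 4.37·I_D² − 20.8·I_D + 22.5 = 0, with roots I_D = 1.65 or 3.11 mA.
The root I_D = 3.11 mA gives V_GS = -0.977 V ≤ V_t, so take I_D = 1.65 mA.
Then V_GS = 2.96 V and V_DS = V_DD − I_D(R_D+R_S) = 18 − 1.65×4.5 = 10.6 V.
Saturation requires V_DS ≥ V_GS − V_t = 1.66 V; 10.6 ≥ 1.66 ✓.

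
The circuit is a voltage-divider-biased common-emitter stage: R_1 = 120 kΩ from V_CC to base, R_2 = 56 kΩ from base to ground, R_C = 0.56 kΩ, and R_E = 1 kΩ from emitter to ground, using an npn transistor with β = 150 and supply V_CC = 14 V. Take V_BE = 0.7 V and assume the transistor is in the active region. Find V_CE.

Thevenize the base divider: V_Th = V_CC·R_2/(R_1+R_2) = 14×56/176 = 4.45 V, R_Th = R_1‖R_2 = 38.2 kΩ.
Base-emitter loop: V_Th = I_B·R_Th + V_BE + (β+1)I_B·R_E, so I_B = (4.45 − 0.7) / (38.2 + 151×1) = 0.0198 mA.
I_C = β·I_B = 150×0.0198 = 2.98 mA, and I_E = (β+1)I_B = 3 mA.
V_CE = V_CC − I_C·R_C − I_E·R_E = 14 − 2.98×0.56 − 3×1 = 9.34 V.
V_CE = 9.34 V > 0.2 V confirms active-region operation.

V_CE ≈ 9.3 V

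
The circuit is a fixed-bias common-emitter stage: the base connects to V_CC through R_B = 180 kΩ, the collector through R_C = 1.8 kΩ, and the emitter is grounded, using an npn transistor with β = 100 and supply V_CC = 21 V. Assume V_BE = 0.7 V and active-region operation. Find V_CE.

V_CE ≈ 0.7 V

Base loop: V_CC = I_B·R_B + V_BE, so I_B = (21 − 0.7)/180 kΩ = 0.113 mA.
In the active region I_C = β·I_B = 100 × 0.113 = 11.3 mA.
Collector loop: V_CE = V_CC − I_C·R_C = 21 − 11.3×1.8 = 0.7 V.
Since V_CE = 0.7 V > V_CE(sat) ≈ 0.2 V, the transistor is in the active region as assumed.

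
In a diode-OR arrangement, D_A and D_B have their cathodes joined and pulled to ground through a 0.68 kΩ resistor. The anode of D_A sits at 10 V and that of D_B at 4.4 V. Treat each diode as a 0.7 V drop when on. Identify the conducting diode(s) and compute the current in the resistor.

Assume both conduct. Then node N would need to be at both 10−0.7 = 9.3 V and 4.4−0.7 = 3.7 V, which is impossible.
Assume only D_A conducts: V_N = 10 − 0.7 = 9.3 V, so I_R = 9.3/0.68 = 13.7 mA.
Check D_B: its anode-to-cathode voltage is 4.4 − 9.3 = -4.9 V < 0.7 V, so it is off. The assumption is consistent.

Only D_A conducts; I_R ≈ 14 mA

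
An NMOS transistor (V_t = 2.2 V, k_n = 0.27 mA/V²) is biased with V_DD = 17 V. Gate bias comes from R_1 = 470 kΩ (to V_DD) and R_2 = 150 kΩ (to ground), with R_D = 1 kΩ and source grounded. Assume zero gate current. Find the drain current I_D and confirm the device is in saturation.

V_G = V_DD·R_2/(R_1+R_2) = 17×150/620 = 4.11 V. With the source grounded, V_GS = V_G = 4.11 V.
Assume saturation: I_D = (k_n/2)(V_GS − V_t)² = (0.27/2)×(4.11 − 2.2)² = 0.135×1.91² = 0.494 mA.
V_DS = V_DD − I_D·R_D = 17 − 0.494×1 = 16.5 V.
Saturation requires V_DS ≥ V_GS − V_t = 1.91 V; 16.5 ≥ 1.91 ✓.

I_D ≈ 0.49 mA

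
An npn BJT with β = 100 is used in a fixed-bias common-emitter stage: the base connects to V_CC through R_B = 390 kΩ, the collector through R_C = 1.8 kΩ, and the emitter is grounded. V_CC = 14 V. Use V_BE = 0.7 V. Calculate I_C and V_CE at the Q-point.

I_C ≈ 3.4 mA, V_CE ≈ 7.9 V

Base loop: V_CC = I_B·R_B + V_BE, so I_B = (14 − 0.7)/390 kΩ = 0.0341 mA.
In the active region I_C = β·I_B = 100 × 0.0341 = 3.41 mA.
Collector loop: V_CE = V_CC − I_C·R_C = 14 − 3.41×1.8 = 7.86 V.
Since V_CE = 7.86 V > V_CE(sat) ≈ 0.2 V, the transistor is in the active region as assumed.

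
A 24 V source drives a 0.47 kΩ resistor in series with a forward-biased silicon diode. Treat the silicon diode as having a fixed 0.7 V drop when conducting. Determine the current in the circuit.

I ≈ 50 mA

KVL around the loop: 24 = V_D + I·R = 0.7 + I × 0.47 kΩ.
So I = (24 − 0.7) / 0.47 kΩ = 23.3 / 0.47 = 49.6 mA.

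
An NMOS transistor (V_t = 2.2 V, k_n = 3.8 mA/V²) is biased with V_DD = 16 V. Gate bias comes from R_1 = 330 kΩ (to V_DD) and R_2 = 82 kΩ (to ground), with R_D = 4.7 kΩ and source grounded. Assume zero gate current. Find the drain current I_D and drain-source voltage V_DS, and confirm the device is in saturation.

V_G = V_DD·R_2/(R_1+R_2) = 16×82/412 = 3.18 V. With the source grounded, V_GS = V_G = 3.18 V.
Assume saturation: I_D = (k_n/2)(V_GS − V_t)² = (3.8/2)×(3.18 − 2.2)² = 1.9×0.984² = 1.84 mA.
V_DS = V_DD − I_D·R_D = 16 − 1.84×4.7 = 7.35 V.
Saturation requires V_DS ≥ V_GS − V_t = 0.984 V; 7.35 ≥ 0.984 ✓.

I_D ≈ 1.8 mA, V_DS ≈ 7.3 V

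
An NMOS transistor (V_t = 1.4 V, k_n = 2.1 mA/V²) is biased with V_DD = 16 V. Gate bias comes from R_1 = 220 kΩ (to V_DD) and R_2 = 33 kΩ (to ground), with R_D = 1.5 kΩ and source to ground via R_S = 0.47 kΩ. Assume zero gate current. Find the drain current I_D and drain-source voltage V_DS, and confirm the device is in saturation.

I_D ≈ 0.31 mA, V_DS ≈ 15 V

V_G = V_DD·R_2/(R_1+R_2) = 16×33/253 = 2.09 V.
Assume saturation: I_D = (k_n/2)(V_GS − V_t)² with V_GS = V_G − I_D·R_S = 2.09 − 0.47·I_D.
Substituting gives 0.232·I_D² − 1.68·I_D + 0.496 = 0, with roots I_D = 0.308 or 6.93 mA.
The root I_D = 6.93 mA gives V_GS = -1.17 V ≤ V_t, so take I_D = 0.308 mA.
Then V_GS = 1.94 V and V_DS = V_DD − I_D(R_D+R_S) = 16 − 0.308×1.97 = 15.4 V.
Saturation requires V_DS ≥ V_GS − V_t = 0.542 V; 15.4 ≥ 0.542 ✓.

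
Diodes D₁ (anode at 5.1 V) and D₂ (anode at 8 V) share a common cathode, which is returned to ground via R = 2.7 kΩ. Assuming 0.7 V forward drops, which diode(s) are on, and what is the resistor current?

Assume both conduct. Then node N would need to be at both 5.1−0.7 = 4.4 V and 8−0.7 = 7.3 V, which is impossible.
Assume only D₂ conducts: V_N = 8 − 0.7 = 7.3 V, so I_R = 7.3/2.7 = 2.7 mA.
Check D₁: its anode-to-cathode voltage is 5.1 − 7.3 = -2.2 V < 0.7 V, so it is off. The assumption is consistent.

Only D₂ conducts; I_R ≈ 2.7 mA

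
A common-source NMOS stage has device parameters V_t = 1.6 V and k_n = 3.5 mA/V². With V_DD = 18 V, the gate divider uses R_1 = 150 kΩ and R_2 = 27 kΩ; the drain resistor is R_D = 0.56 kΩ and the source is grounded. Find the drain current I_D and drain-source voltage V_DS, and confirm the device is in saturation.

V_G = V_DD·R_2/(R_1+R_2) = 18×27/177 = 2.75 V. With the source grounded, V_GS = V_G = 2.75 V.
Assume saturation: I_D = (k_n/2)(V_GS − V_t)² = (3.5/2)×(2.75 − 1.6)² = 1.75×1.15² = 2.3 mA.
V_DS = V_DD − I_D·R_D = 18 − 2.3×0.56 = 16.7 V.
Saturation requires V_DS ≥ V_GS − V_t = 1.15 V; 16.7 ≥ 1.15 ✓.

I_D ≈ 2.3 mA, V_DS ≈ 17 V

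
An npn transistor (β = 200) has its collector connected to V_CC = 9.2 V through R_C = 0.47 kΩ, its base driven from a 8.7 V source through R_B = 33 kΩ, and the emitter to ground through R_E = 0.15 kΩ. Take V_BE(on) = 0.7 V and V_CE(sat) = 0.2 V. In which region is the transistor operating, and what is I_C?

saturation; I_C ≈ 14 mA

Assume active: I_B = (8.7 − 0.7)/(33 + 201×0.15) = 0.127 mA, I_C = β·I_B = 25.3 mA.
Then V_CE = 9.2 − 25.3×0.47 − 25.5×0.15 = -6.53 V < 0.2 V — the active assumption fails.
Re-solve with V_CE = 0.2 V. KCL at the emitter: V_E/R_E = (V_BB−0.7−V_E)/R_B + (V_CC−0.2−V_E)/R_C, giving V_E = 2.2 V.
I_C = (V_CC − 0.2 − V_E)/R_C = (9 − 2.2)/0.47 = 14.5 mA.
Check: I_B = (8 − 2.2)/33 = 0.176 mA, and β·I_B = 35.2 mA > I_C, confirming saturation.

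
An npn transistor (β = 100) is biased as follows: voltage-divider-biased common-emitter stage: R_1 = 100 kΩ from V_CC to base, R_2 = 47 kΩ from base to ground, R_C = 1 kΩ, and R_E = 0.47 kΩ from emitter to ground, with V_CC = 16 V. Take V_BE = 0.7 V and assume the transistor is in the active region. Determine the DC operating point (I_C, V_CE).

I_C ≈ 5.6 mA, V_CE ≈ 7.8 V

Thevenize the base divider: V_Th = V_CC·R_2/(R_1+R_2) = 16×47/147 = 5.12 V, R_Th = R_1‖R_2 = 32 kΩ.
Base-emitter loop: V_Th = I_B·R_Th + V_BE + (β+1)I_B·R_E, so I_B = (5.12 − 0.7) / (32 + 101×0.47) = 0.0556 mA.
I_C = β·I_B = 100×0.0556 = 5.56 mA, and I_E = (β+1)I_B = 5.61 mA.
V_CE = V_CC − I_C·R_C − I_E·R_E = 16 − 5.56×1 − 5.61×0.47 = 7.8 V.
V_CE = 7.8 V > 0.2 V confirms active-region operation.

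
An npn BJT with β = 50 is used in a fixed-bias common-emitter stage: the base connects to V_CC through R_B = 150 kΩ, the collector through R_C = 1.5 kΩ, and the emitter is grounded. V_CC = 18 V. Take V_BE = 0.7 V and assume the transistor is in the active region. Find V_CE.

Base loop: V_CC = I_B·R_B + V_BE, so I_B = (18 − 0.7)/150 kΩ = 0.115 mA.
In the active region I_C = β·I_B = 50 × 0.115 = 5.77 mA.
Collector loop: V_CE = V_CC − I_C·R_C = 18 − 5.77×1.5 = 9.35 V.
Since V_CE = 9.35 V > V_CE(sat) ≈ 0.2 V, the transistor is in the active region as assumed.

V_CE ≈ 9.3 V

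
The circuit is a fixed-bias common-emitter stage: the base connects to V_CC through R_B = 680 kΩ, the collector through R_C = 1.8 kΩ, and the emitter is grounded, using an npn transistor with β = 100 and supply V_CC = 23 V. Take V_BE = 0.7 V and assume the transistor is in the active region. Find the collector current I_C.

I_C ≈ 3.3 mA

Base loop: V_CC = I_B·R_B + V_BE, so I_B = (23 − 0.7)/680 kΩ = 0.0328 mA.
In the active region I_C = β·I_B = 100 × 0.0328 = 3.28 mA.
Collector loop: V_CE = V_CC − I_C·R_C = 23 − 3.28×1.8 = 17.1 V.
Since V_CE = 17.1 V > V_CE(sat) ≈ 0.2 V, the transistor is in the active region as assumed.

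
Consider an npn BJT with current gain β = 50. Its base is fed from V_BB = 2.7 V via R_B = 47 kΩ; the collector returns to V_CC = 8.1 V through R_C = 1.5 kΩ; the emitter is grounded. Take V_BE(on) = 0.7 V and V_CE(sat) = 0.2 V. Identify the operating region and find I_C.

Assume active. Base-emitter loop: I_B = (V_BB − V_BE)/R_B = (2.7 − 0.7)/47 = 0.0426 mA.
I_C = β·I_B = 50×0.0426 = 2.13 mA.
V_CE = V_CC − I_C·R_C = 8.1 − 2.13×1.5 = 4.91 V > V_CE(sat), so the active-region assumption holds.

active; I_C ≈ 2.1 mA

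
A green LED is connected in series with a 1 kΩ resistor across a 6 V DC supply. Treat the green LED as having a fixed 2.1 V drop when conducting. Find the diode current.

I ≈ 3.9 mA

KVL around the loop: 6 = V_D + I·R = 2.1 + I × 1 kΩ.
So I = (6 − 2.1) / 1 kΩ = 3.9 / 1 = 3.9 mA.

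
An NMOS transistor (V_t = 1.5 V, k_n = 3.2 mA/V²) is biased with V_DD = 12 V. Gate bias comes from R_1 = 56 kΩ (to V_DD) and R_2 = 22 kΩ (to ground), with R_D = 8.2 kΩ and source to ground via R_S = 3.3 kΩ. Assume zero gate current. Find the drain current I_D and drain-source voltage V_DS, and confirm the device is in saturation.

I_D ≈ 0.42 mA, V_DS ≈ 7.2 V

V_G = V_DD·R_2/(R_1+R_2) = 12×22/78 = 3.38 V.
Assume saturation: I_D = (k_n/2)(V_GS − V_t)² with V_GS = V_G − I_D·R_S = 3.38 − 3.3·I_D.
Substituting gives 17.4·I_D² − 20.9·I_D + 5.68 = 0, with roots I_D = 0.416 or 0.783 mA.
The root I_D = 0.783 mA gives V_GS = 0.8 V ≤ V_t, so take I_D = 0.416 mA.
Then V_GS = 2.01 V and V_DS = V_DD − I_D(R_D+R_S) = 12 − 0.416×11.5 = 7.21 V.
Saturation requires V_DS ≥ V_GS − V_t = 0.51 V; 7.21 ≥ 0.51 ✓.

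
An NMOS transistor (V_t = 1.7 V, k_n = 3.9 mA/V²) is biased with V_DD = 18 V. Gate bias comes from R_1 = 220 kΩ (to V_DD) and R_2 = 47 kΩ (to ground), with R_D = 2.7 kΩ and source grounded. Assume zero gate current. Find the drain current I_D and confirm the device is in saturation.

I_D ≈ 4.2 mA

V_G = V_DD·R_2/(R_1+R_2) = 18×47/267 = 3.17 V. With the source grounded, V_GS = V_G = 3.17 V.
Assume saturation: I_D = (k_n/2)(V_GS − V_t)² = (3.9/2)×(3.17 − 1.7)² = 1.95×1.47² = 4.21 mA.
V_DS = V_DD − I_D·R_D = 18 − 4.21×2.7 = 6.65 V.
Saturation requires V_DS ≥ V_GS − V_t = 1.47 V; 6.65 ≥ 1.47 ✓.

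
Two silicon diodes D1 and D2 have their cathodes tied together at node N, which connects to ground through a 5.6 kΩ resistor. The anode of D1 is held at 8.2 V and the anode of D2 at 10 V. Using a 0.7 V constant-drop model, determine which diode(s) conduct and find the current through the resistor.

Assume both conduct. Then node N would need to be at both 8.2−0.7 = 7.5 V and 10−0.7 = 9.3 V, which is impossible.
Assume only D2 conducts: V_N = 10 − 0.7 = 9.3 V, so I_R = 9.3/5.6 = 1.66 mA.
Check D1: its anode-to-cathode voltage is 8.2 − 9.3 = -1.1 V < 0.7 V, so it is off. The assumption is consistent.

Only D2 conducts; I_R ≈ 1.7 mA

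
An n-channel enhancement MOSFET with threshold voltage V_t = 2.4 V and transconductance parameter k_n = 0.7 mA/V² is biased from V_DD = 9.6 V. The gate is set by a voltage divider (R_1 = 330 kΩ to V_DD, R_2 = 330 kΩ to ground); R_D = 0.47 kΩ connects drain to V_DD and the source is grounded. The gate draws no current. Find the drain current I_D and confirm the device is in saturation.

I_D ≈ 2 mA

V_G = V_DD·R_2/(R_1+R_2) = 9.6×330/660 = 4.8 V. With the source grounded, V_GS = V_G = 4.8 V.
Assume saturation: I_D = (k_n/2)(V_GS − V_t)² = (0.7/2)×(4.8 − 2.4)² = 0.35×2.4² = 2.02 mA.
V_DS = V_DD − I_D·R_D = 9.6 − 2.02×0.47 = 8.65 V.
Saturation requires V_DS ≥ V_GS − V_t = 2.4 V; 8.65 ≥ 2.4 ✓.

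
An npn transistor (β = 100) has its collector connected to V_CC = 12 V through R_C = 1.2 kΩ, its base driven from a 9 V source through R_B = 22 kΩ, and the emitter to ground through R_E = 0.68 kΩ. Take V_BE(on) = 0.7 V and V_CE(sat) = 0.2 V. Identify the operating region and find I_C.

Assume active: I_B = (9 − 0.7)/(22 + 101×0.68) = 0.0915 mA, I_C = β·I_B = 9.15 mA.
Then V_CE = 12 − 9.15×1.2 − 9.24×0.68 = -5.27 V < 0.2 V — the active assumption fails.
Re-solve with V_CE = 0.2 V. KCL at the emitter: V_E/R_E = (V_BB−0.7−V_E)/R_B + (V_CC−0.2−V_E)/R_C, giving V_E = 4.35 V.
I_C = (V_CC − 0.2 − V_E)/R_C = (11.8 − 4.35)/1.2 = 6.21 mA.
Check: I_B = (8.3 − 4.35)/22 = 0.18 mA, and β·I_B = 18 mA > I_C, confirming saturation.

saturation; I_C ≈ 6.2 mA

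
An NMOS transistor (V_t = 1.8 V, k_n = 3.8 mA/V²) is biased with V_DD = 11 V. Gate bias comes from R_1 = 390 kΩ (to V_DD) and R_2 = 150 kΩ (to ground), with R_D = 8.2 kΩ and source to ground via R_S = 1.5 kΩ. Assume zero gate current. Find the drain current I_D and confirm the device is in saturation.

V_G = V_DD·R_2/(R_1+R_2) = 11×150/540 = 3.06 V.
Assume saturation: I_D = (k_n/2)(V_GS − V_t)² with V_GS = V_G − I_D·R_S = 3.06 − 1.5·I_D.
Substituting gives 4.27·I_D² − 8.16·I_D + 3 = 0, with roots I_D = 0.496 or 1.41 mA.
The root I_D = 1.41 mA gives V_GS = 0.938 V ≤ V_t, so take I_D = 0.496 mA.
Then V_GS = 2.31 V and V_DS = V_DD − I_D(R_D+R_S) = 11 − 0.496×9.7 = 6.19 V.
Saturation requires V_DS ≥ V_GS − V_t = 0.511 V; 6.19 ≥ 0.511 ✓.

I_D ≈ 0.5 mA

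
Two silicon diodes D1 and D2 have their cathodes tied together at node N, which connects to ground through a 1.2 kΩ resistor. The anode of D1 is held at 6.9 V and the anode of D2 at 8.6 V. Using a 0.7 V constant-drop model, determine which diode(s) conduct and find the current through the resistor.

Assume both conduct. Then node N would need to be at both 6.9−0.7 = 6.2 V and 8.6−0.7 = 7.9 V, which is impossible.
Assume only D2 conducts: V_N = 8.6 − 0.7 = 7.9 V, so I_R = 7.9/1.2 = 6.58 mA.
Check D1: its anode-to-cathode voltage is 6.9 − 7.9 = -1 V < 0.7 V, so it is off. The assumption is consistent.

Only D2 conducts; I_R ≈ 6.6 mA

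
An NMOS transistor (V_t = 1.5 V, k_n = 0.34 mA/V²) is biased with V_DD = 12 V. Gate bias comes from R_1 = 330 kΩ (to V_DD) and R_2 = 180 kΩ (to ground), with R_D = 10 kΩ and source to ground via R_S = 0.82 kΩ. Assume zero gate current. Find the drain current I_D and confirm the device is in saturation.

V_G = V_DD·R_2/(R_1+R_2) = 12×180/510 = 4.24 V.
Assume saturation: I_D = (k_n/2)(V_GS − V_t)² with V_GS = V_G − I_D·R_S = 4.24 − 0.82·I_D.
Substituting gives 0.114·I_D² − 1.76·I_D + 1.27 = 0, with roots I_D = 0.759 or 14.7 mA.
The root I_D = 14.7 mA gives V_GS = -7.79 V ≤ V_t, so take I_D = 0.759 mA.
Then V_GS = 3.61 V and V_DS = V_DD − I_D(R_D+R_S) = 12 − 0.759×10.8 = 3.79 V.
Saturation requires V_DS ≥ V_GS − V_t = 2.11 V; 3.79 ≥ 2.11 ✓.

I_D ≈ 0.76 mA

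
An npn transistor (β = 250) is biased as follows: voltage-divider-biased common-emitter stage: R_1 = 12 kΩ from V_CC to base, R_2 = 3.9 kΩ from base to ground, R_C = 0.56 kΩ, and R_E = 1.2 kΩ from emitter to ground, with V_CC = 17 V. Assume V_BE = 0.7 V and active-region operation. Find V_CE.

Thevenize the base divider: V_Th = V_CC·R_2/(R_1+R_2) = 17×3.9/15.9 = 4.17 V, R_Th = R_1‖R_2 = 2.94 kΩ.
Base-emitter loop: V_Th = I_B·R_Th + V_BE + (β+1)I_B·R_E, so I_B = (4.17 − 0.7) / (2.94 + 251×1.2) = 0.0114 mA.
I_C = β·I_B = 250×0.0114 = 2.85 mA, and I_E = (β+1)I_B = 2.86 mA.
V_CE = V_CC − I_C·R_C − I_E·R_E = 17 − 2.85×0.56 − 2.86×1.2 = 12 V.
V_CE = 12 V > 0.2 V confirms active-region operation.

V_CE ≈ 12 V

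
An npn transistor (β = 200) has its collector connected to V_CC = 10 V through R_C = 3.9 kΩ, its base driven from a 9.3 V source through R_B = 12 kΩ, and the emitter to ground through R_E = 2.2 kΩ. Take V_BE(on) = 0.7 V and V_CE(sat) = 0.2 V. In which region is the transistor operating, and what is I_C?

Assume active: I_B = (9.3 − 0.7)/(12 + 201×2.2) = 0.0189 mA, I_C = β·I_B = 3.79 mA.
Then V_CE = 10 − 3.79×3.9 − 3.81×2.2 = -13.1 V < 0.2 V — the active assumption fails.
Re-solve with V_CE = 0.2 V. KCL at the emitter: V_E/R_E = (V_BB−0.7−V_E)/R_B + (V_CC−0.2−V_E)/R_C, giving V_E = 4.07 V.
I_C = (V_CC − 0.2 − V_E)/R_C = (9.8 − 4.07)/3.9 = 1.47 mA.
Check: I_B = (8.6 − 4.07)/12 = 0.378 mA, and β·I_B = 75.6 mA > I_C, confirming saturation.

saturation; I_C ≈ 1.5 mA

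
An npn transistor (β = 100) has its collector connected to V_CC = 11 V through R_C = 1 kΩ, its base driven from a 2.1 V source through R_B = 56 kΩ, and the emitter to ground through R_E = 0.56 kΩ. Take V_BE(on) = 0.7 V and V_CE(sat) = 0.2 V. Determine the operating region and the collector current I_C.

active; I_C ≈ 1.2 mA

Assume active. Base-emitter loop: I_B = (V_BB − V_BE)/(R_B + (β+1)R_E) = (2.1 − 0.7)/(56 + 101×0.56) = 0.0124 mA.
I_C = β·I_B = 100×0.0124 = 1.24 mA.
V_CE = V_CC − I_C·R_C − I_E·R_E = 11 − 1.24×1 − 1.26×0.56 = 9.05 V > V_CE(sat), so the active-region assumption holds.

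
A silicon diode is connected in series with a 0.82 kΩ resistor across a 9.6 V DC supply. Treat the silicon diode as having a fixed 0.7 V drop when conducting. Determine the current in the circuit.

I ≈ 11 mA

KVL around the loop: 9.6 = V_D + I·R = 0.7 + I × 0.82 kΩ.
So I = (9.6 − 0.7) / 0.82 kΩ = 8.9 / 0.82 = 10.9 mA.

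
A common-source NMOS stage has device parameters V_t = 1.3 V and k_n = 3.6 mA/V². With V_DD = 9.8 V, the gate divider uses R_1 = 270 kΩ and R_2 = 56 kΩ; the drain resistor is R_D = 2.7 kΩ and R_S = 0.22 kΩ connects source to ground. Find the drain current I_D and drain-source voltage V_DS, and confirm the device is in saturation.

V_G = V_DD·R_2/(R_1+R_2) = 9.8×56/326 = 1.68 V.
Assume saturation: I_D = (k_n/2)(V_GS − V_t)² with V_GS = V_G − I_D·R_S = 1.68 − 0.22·I_D.
Substituting gives 0.0871·I_D² − 1.3·I_D + 0.265 = 0, with roots I_D = 0.206 or 14.8 mA.
The root I_D = 14.8 mA gives V_GS = -1.56 V ≤ V_t, so take I_D = 0.206 mA.
Then V_GS = 1.64 V and V_DS = V_DD − I_D(R_D+R_S) = 9.8 − 0.206×2.92 = 9.2 V.
Saturation requires V_DS ≥ V_GS − V_t = 0.338 V; 9.2 ≥ 0.338 ✓.

I_D ≈ 0.21 mA, V_DS ≈ 9.2 V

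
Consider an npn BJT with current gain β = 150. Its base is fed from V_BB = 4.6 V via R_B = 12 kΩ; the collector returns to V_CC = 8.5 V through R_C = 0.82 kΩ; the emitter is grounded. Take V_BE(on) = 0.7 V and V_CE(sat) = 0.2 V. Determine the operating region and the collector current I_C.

saturation; I_C ≈ 10 mA

Assume active: I_B = (4.6 − 0.7)/12 = 0.325 mA, giving I_C = β·I_B = 48.7 mA.
But then V_CE = 8.5 − 48.7×0.82 = -31.5 V < V_CE(sat) = 0.2 V — impossible in the active region.
So the transistor is saturated. With V_CE = 0.2 V, I_C = (V_CC − 0.2)/R_C = 8.3/0.82 = 10.1 mA.
Check: β·I_B = 48.7 mA > I_C = 10.1 mA, confirming saturation.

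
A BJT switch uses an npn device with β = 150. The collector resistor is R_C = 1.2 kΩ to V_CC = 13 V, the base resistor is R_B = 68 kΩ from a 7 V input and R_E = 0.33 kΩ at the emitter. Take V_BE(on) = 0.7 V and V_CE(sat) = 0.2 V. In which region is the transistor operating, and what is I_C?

active; I_C ≈ 8 mA

Assume active. Base-emitter loop: I_B = (V_BB − V_BE)/(R_B + (β+1)R_E) = (7 − 0.7)/(68 + 151×0.33) = 0.0535 mA.
I_C = β·I_B = 150×0.0535 = 8.02 mA.
V_CE = V_CC − I_C·R_C − I_E·R_E = 13 − 8.02×1.2 − 8.07×0.33 = 0.712 V > V_CE(sat), so the active-region assumption holds.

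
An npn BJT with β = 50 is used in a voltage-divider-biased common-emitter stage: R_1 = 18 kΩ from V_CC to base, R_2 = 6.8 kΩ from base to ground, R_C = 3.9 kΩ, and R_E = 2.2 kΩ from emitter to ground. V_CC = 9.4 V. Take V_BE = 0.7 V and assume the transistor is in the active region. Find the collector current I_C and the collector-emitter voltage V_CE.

I_C ≈ 0.8 mA, V_CE ≈ 4.5 V

Thevenize the base divider: V_Th = V_CC·R_2/(R_1+R_2) = 9.4×6.8/24.8 = 2.58 V, R_Th = R_1‖R_2 = 4.94 kΩ.
Base-emitter loop: V_Th = I_B·R_Th + V_BE + (β+1)I_B·R_E, so I_B = (2.58 − 0.7) / (4.94 + 51×2.2) = 0.016 mA.
I_C = β·I_B = 50×0.016 = 0.801 mA, and I_E = (β+1)I_B = 0.817 mA.
V_CE = V_CC − I_C·R_C − I_E·R_E = 9.4 − 0.801×3.9 − 0.817×2.2 = 4.48 V.
V_CE = 4.48 V > 0.2 V confirms active-region operation.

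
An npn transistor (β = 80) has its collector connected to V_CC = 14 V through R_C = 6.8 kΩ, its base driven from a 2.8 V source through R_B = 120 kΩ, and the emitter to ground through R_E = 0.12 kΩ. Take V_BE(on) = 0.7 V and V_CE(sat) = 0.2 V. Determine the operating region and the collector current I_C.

active; I_C ≈ 1.3 mA

Assume active. Base-emitter loop: I_B = (V_BB − V_BE)/(R_B + (β+1)R_E) = (2.8 − 0.7)/(120 + 81×0.12) = 0.0162 mA.
I_C = β·I_B = 80×0.0162 = 1.3 mA.
V_CE = V_CC − I_C·R_C − I_E·R_E = 14 − 1.3×6.8 − 1.31×0.12 = 5.04 V > V_CE(sat), so the active-region assumption holds.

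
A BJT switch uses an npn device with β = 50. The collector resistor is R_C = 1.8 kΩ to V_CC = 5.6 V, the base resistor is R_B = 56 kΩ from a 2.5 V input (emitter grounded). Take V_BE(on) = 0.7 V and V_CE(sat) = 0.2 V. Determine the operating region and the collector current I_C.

active; I_C ≈ 1.6 mA

Assume active. Base-emitter loop: I_B = (V_BB − V_BE)/R_B = (2.5 − 0.7)/56 = 0.0321 mA.
I_C = β·I_B = 50×0.0321 = 1.61 mA.
V_CE = V_CC − I_C·R_C = 5.6 − 1.61×1.8 = 2.71 V > V_CE(sat), so the active-region assumption holds.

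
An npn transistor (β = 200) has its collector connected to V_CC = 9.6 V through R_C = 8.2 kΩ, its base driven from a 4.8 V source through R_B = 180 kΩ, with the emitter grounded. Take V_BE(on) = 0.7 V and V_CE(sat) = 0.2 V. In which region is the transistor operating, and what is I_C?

saturation; I_C ≈ 1.1 mA

Assume active: I_B = (4.8 − 0.7)/180 = 0.0228 mA, giving I_C = β·I_B = 4.56 mA.
But then V_CE = 9.6 − 4.56×8.2 = -27.8 V < V_CE(sat) = 0.2 V — impossible in the active region.
So the transistor is saturated. With V_CE = 0.2 V, I_C = (V_CC − 0.2)/R_C = 9.4/8.2 = 1.15 mA.
Check: β·I_B = 4.56 mA > I_C = 1.15 mA, confirming saturation.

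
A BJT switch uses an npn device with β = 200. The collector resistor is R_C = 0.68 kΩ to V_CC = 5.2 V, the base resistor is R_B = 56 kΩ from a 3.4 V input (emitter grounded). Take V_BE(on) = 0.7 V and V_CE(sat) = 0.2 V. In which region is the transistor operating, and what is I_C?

saturation; I_C ≈ 7.4 mA

Assume active: I_B = (3.4 − 0.7)/56 = 0.0482 mA, giving I_C = β·I_B = 9.64 mA.
But then V_CE = 5.2 − 9.64×0.68 = -1.36 V < V_CE(sat) = 0.2 V — impossible in the active region.
So the transistor is saturated. With V_CE = 0.2 V, I_C = (V_CC − 0.2)/R_C = 5/0.68 = 7.35 mA.
Check: β·I_B = 9.64 mA > I_C = 7.35 mA, confirming saturation.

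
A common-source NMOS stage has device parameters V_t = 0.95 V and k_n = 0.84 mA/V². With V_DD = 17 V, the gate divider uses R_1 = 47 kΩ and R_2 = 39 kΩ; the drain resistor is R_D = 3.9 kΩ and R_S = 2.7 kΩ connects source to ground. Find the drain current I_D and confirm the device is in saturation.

I_D ≈ 1.7 mA

V_G = V_DD·R_2/(R_1+R_2) = 17×39/86 = 7.71 V.
Assume saturation: I_D = (k_n/2)(V_GS − V_t)² with V_GS = V_G − I_D·R_S = 7.71 − 2.7·I_D.
Substituting gives 3.06·I_D² − 16.3·I_D + 19.2 = 0, with roots I_D = 1.75 or 3.59 mA.
The root I_D = 3.59 mA gives V_GS = -1.97 V ≤ V_t, so take I_D = 1.75 mA.
Then V_GS = 2.99 V and V_DS = V_DD − I_D(R_D+R_S) = 17 − 1.75×6.6 = 5.46 V.
Saturation requires V_DS ≥ V_GS − V_t = 2.04 V; 5.46 ≥ 2.04 ✓.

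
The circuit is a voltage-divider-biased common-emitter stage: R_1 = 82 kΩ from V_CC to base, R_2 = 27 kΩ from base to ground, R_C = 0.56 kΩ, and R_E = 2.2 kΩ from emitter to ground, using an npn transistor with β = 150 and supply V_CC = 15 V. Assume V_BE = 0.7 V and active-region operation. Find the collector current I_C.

I_C ≈ 1.3 mA

Thevenize the base divider: V_Th = V_CC·R_2/(R_1+R_2) = 15×27/109 = 3.72 V, R_Th = R_1‖R_2 = 20.3 kΩ.
Base-emitter loop: V_Th = I_B·R_Th + V_BE + (β+1)I_B·R_E, so I_B = (3.72 − 0.7) / (20.3 + 151×2.2) = 0.00855 mA.
I_C = β·I_B = 150×0.00855 = 1.28 mA, and I_E = (β+1)I_B = 1.29 mA.
V_CE = V_CC − I_C·R_C − I_E·R_E = 15 − 1.28×0.56 − 1.29×2.2 = 11.4 V.
V_CE = 11.4 V > 0.2 V confirms active-region operation.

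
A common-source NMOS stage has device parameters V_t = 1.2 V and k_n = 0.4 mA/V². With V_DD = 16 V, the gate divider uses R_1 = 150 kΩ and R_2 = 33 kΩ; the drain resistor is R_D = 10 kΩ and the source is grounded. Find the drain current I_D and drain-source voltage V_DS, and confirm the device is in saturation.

I_D ≈ 0.57 mA, V_DS ≈ 10 V

V_G = V_DD·R_2/(R_1+R_2) = 16×33/183 = 2.89 V. With the source grounded, V_GS = V_G = 2.89 V.
Assume saturation: I_D = (k_n/2)(V_GS − V_t)² = (0.4/2)×(2.89 − 1.2)² = 0.2×1.69² = 0.568 mA.
V_DS = V_DD − I_D·R_D = 16 − 0.568×10 = 10.3 V.
Saturation requires V_DS ≥ V_GS − V_t = 1.69 V; 10.3 ≥ 1.69 ✓.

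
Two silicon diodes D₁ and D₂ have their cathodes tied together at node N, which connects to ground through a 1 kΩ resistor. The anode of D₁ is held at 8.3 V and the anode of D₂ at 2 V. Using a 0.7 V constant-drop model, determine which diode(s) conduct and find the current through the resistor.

Only D₁ conducts; I_R ≈ 7.6 mA

Assume both conduct. Then node N would need to be at both 8.3−0.7 = 7.6 V and 2−0.7 = 1.3 V, which is impossible.
Assume only D₁ conducts: V_N = 8.3 − 0.7 = 7.6 V, so I_R = 7.6/1 = 7.6 mA.
Check D₂: its anode-to-cathode voltage is 2 − 7.6 = -5.6 V < 0.7 V, so it is off. The assumption is consistent.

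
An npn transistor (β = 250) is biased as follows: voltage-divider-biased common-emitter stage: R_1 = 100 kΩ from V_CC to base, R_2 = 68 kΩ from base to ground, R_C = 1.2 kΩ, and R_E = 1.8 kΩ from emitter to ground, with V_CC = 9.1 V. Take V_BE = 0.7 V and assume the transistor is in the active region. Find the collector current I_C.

Thevenize the base divider: V_Th = V_CC·R_2/(R_1+R_2) = 9.1×68/168 = 3.68 V, R_Th = R_1‖R_2 = 40.5 kΩ.
Base-emitter loop: V_Th = I_B·R_Th + V_BE + (β+1)I_B·R_E, so I_B = (3.68 − 0.7) / (40.5 + 251×1.8) = 0.00606 mA.
I_C = β·I_B = 250×0.00606 = 1.52 mA, and I_E = (β+1)I_B = 1.52 mA.
V_CE = V_CC − I_C·R_C − I_E·R_E = 9.1 − 1.52×1.2 − 1.52×1.8 = 4.54 V.
V_CE = 4.54 V > 0.2 V confirms active-region operation.

I_C ≈ 1.5 mA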